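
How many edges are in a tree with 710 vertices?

A tree on n vertices always has exactly n - 1 edges.
For n = 710: edges = 710 - 1 = 709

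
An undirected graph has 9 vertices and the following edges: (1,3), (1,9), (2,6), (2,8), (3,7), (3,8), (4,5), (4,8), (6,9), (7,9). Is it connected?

Step 1: Build adjacency list from edges:
  1: 3, 9
  2: 6, 8
  3: 1, 7, 8
  4: 5, 8
  5: 4
  6: 2, 9
  7: 3, 9
  8: 2, 3, 4
  9: 1, 6, 7

Step 2: Run BFS/DFS from vertex 1:
  Visited: {1, 3, 9, 7, 8, 6, 2, 4, 5}
  Reached 9 of 9 vertices

Step 3: All 9 vertices reached from vertex 1, so the graph is connected.
Answer: Yes, the graph is connected.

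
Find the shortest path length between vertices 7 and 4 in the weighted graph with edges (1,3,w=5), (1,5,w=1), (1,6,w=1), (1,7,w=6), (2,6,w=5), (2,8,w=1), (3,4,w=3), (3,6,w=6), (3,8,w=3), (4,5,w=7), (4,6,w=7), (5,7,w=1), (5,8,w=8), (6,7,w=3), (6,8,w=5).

Step 1: Build adjacency list with weights:
  1: 3(w=5), 5(w=1), 6(w=1), 7(w=6)
  2: 6(w=5), 8(w=1)
  3: 1(w=5), 4(w=3), 6(w=6), 8(w=3)
  4: 3(w=3), 5(w=7), 6(w=7)
  5: 1(w=1), 4(w=7), 7(w=1), 8(w=8)
  6: 1(w=1), 2(w=5), 3(w=6), 4(w=7), 7(w=3), 8(w=5)
  7: 1(w=6), 5(w=1), 6(w=3)
  8: 2(w=1), 3(w=3), 5(w=8), 6(w=5)

Step 2: Apply Dijkstra's algorithm from vertex 7:
  Visit vertex 7 (distance=0)
    Update dist[1] = 6
    Update dist[5] = 1
    Update dist[6] = 3
  Visit vertex 5 (distance=1)
    Update dist[1] = 2
    Update dist[4] = 8
    Update dist[8] = 9
  Visit vertex 1 (distance=2)
    Update dist[3] = 7
  Visit vertex 6 (distance=3)
    Update dist[2] = 8
    Update dist[8] = 8
  Visit vertex 3 (distance=7)
  Visit vertex 2 (distance=8)
  Visit vertex 4 (distance=8)

Step 3: Shortest path: 7 -> 5 -> 4
Total weight: 1 + 7 = 8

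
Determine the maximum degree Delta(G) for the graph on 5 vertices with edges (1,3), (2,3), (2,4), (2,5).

Step 1: Count edges incident to each vertex:
  deg(1) = 1 (neighbors: 3)
  deg(2) = 3 (neighbors: 3, 4, 5)
  deg(3) = 2 (neighbors: 1, 2)
  deg(4) = 1 (neighbors: 2)
  deg(5) = 1 (neighbors: 2)

Step 2: Find maximum:
  max(1, 3, 2, 1, 1) = 3 (vertex 2)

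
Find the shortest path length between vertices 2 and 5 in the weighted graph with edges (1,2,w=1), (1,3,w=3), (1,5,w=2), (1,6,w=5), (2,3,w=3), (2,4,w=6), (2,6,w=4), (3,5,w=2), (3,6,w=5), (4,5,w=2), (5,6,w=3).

Step 1: Build adjacency list with weights:
  1: 2(w=1), 3(w=3), 5(w=2), 6(w=5)
  2: 1(w=1), 3(w=3), 4(w=6), 6(w=4)
  3: 1(w=3), 2(w=3), 5(w=2), 6(w=5)
  4: 2(w=6), 5(w=2)
  5: 1(w=2), 3(w=2), 4(w=2), 6(w=3)
  6: 1(w=5), 2(w=4), 3(w=5), 5(w=3)

Step 2: Apply Dijkstra's algorithm from vertex 2:
  Visit vertex 2 (distance=0)
    Update dist[1] = 1
    Update dist[3] = 3
    Update dist[4] = 6
    Update dist[6] = 4
  Visit vertex 1 (distance=1)
    Update dist[5] = 3
  Visit vertex 3 (distance=3)
  Visit vertex 5 (distance=3)
    Update dist[4] = 5

Step 3: Shortest path: 2 -> 1 -> 5
Total weight: 1 + 2 = 3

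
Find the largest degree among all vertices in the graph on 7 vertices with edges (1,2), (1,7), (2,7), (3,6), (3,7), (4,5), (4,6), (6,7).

Step 1: Count edges incident to each vertex:
  deg(1) = 2 (neighbors: 2, 7)
  deg(2) = 2 (neighbors: 1, 7)
  deg(3) = 2 (neighbors: 6, 7)
  deg(4) = 2 (neighbors: 5, 6)
  deg(5) = 1 (neighbors: 4)
  deg(6) = 3 (neighbors: 3, 4, 7)
  deg(7) = 4 (neighbors: 1, 2, 3, 6)

Step 2: Find maximum:
  max(2, 2, 2, 2, 1, 3, 4) = 4 (vertex 7)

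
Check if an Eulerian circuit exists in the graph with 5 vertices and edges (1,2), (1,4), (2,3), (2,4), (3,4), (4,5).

Step 1: Find the degree of each vertex:
  deg(1) = 2
  deg(2) = 3
  deg(3) = 2
  deg(4) = 4
  deg(5) = 1

Step 2: Count vertices with odd degree:
  Odd-degree vertices: 2, 5 (2 total)

Step 3: Apply Euler's theorem:
  - Eulerian circuit exists iff graph is connected and all vertices have even degree
  - Eulerian path exists iff graph is connected and has 0 or 2 odd-degree vertices

Graph is connected with exactly 2 odd-degree vertices (2, 5).
Eulerian path exists (starting and ending at the odd-degree vertices), but no Eulerian circuit.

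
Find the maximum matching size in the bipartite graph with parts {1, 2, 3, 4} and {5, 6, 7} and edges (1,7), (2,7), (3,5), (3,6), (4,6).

Step 1: List the neighbors of each left vertex:
  1: 7
  2: 7
  3: 5, 6
  4: 6

Step 2: Greedily match left vertices, then look for augmenting paths:
  Match 1 -- 7
  Match 3 -- 5
  Match 4 -- 6
  No augmenting path remains.

Step 3: Verify this is maximum:
  Matching size 3 = min(|L|, |R|) = min(4, 3), which is an upper bound, so this matching is maximum.

Maximum matching: {(1,7), (3,5), (4,6)}
Size: 3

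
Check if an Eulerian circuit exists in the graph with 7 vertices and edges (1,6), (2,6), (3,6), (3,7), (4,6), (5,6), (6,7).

Step 1: Find the degree of each vertex:
  deg(1) = 1
  deg(2) = 1
  deg(3) = 2
  deg(4) = 1
  deg(5) = 1
  deg(6) = 6
  deg(7) = 2

Step 2: Count vertices with odd degree:
  Odd-degree vertices: 1, 2, 4, 5 (4 total)

Step 3: Apply Euler's theorem:
  - Eulerian circuit exists iff graph is connected and all vertices have even degree
  - Eulerian path exists iff graph is connected and has 0 or 2 odd-degree vertices

Graph has 4 odd-degree vertices (need 0 or 2).
Neither Eulerian path nor Eulerian circuit exists.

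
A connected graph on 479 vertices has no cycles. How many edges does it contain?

A tree on n vertices always has exactly n - 1 edges.
For n = 479: edges = 479 - 1 = 478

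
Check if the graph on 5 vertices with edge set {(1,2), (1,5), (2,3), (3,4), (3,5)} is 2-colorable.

Step 1: Attempt 2-coloring using BFS:
  Start at vertex 1, assign color 0
  Color vertex 2 with color 1 (neighbor of 1)
  Color vertex 5 with color 1 (neighbor of 1)
  Color vertex 3 with color 0 (neighbor of 2)
  Color vertex 4 with color 1 (neighbor of 3)

Step 2: 2-coloring succeeded. No conflicts found.
  Set A (color 0): {1, 3}
  Set B (color 1): {2, 4, 5}

The graph is bipartite with partition {1, 3}, {2, 4, 5}.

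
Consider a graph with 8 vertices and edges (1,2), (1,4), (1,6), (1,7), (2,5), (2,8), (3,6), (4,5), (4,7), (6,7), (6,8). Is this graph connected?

Step 1: Build adjacency list from edges:
  1: 2, 4, 6, 7
  2: 1, 5, 8
  3: 6
  4: 1, 5, 7
  5: 2, 4
  6: 1, 3, 7, 8
  7: 1, 4, 6
  8: 2, 6

Step 2: Run BFS/DFS from vertex 1:
  Visited: {1, 2, 4, 6, 7, 5, 8, 3}
  Reached 8 of 8 vertices

Step 3: All 8 vertices reached from vertex 1, so the graph is connected.
Answer: Yes, the graph is connected.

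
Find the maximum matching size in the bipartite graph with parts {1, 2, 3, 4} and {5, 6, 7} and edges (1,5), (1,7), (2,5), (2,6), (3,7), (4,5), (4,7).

Step 1: List the neighbors of each left vertex:
  1: 5, 7
  2: 5, 6
  3: 7
  4: 5, 7

Step 2: Greedily match left vertices, then look for augmenting paths:
  Match 1 -- 5
  Match 2 -- 6
  Match 3 -- 7
  No augmenting path remains.

Step 3: Verify this is maximum:
  Matching size 3 = min(|L|, |R|) = min(4, 3), which is an upper bound, so this matching is maximum.

Maximum matching: {(1,5), (2,6), (3,7)}
Size: 3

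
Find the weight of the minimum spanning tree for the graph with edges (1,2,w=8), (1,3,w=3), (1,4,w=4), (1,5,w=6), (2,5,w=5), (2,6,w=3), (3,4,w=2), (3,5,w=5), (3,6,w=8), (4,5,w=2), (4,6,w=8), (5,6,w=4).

Apply Kruskal's algorithm (sort edges by weight, add if no cycle):

Sorted edges by weight:
  (3,4) w=2
  (4,5) w=2
  (1,3) w=3
  (2,6) w=3
  (1,4) w=4
  (5,6) w=4
  (2,5) w=5
  (3,5) w=5
  (1,5) w=6
  (1,2) w=8
  (3,6) w=8
  (4,6) w=8

Add edge (3,4) w=2 -- no cycle. Running total: 2
Add edge (4,5) w=2 -- no cycle. Running total: 4
Add edge (1,3) w=3 -- no cycle. Running total: 7
Add edge (2,6) w=3 -- no cycle. Running total: 10
Skip edge (1,4) w=4 -- would create cycle
Add edge (5,6) w=4 -- no cycle. Running total: 14

MST edges: (3,4,w=2), (4,5,w=2), (1,3,w=3), (2,6,w=3), (5,6,w=4)
Total MST weight: 2 + 2 + 3 + 3 + 4 = 14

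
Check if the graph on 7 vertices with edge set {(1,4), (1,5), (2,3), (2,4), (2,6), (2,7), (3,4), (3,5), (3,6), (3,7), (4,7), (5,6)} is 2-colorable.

Step 1: Attempt 2-coloring using BFS:
  Start at vertex 1, assign color 0
  Color vertex 4 with color 1 (neighbor of 1)
  Color vertex 5 with color 1 (neighbor of 1)
  Color vertex 2 with color 0 (neighbor of 4)
  Color vertex 3 with color 0 (neighbor of 4)
  Color vertex 7 with color 0 (neighbor of 4)
  Color vertex 6 with color 0 (neighbor of 5)

Step 2: Conflict found! Vertices 2 and 3 are adjacent but have the same color.
This means the graph contains an odd cycle.

The graph is NOT bipartite.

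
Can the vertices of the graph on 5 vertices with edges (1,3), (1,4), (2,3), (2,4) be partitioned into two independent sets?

Step 1: Attempt 2-coloring using BFS:
  Start at vertex 1, assign color 0
  Color vertex 3 with color 1 (neighbor of 1)
  Color vertex 4 with color 1 (neighbor of 1)
  Color vertex 2 with color 0 (neighbor of 3)
  Start new component at vertex 5, assign color 0

Step 2: 2-coloring succeeded. No conflicts found.
  Set A (color 0): {1, 2, 5}
  Set B (color 1): {3, 4}

The graph is bipartite with partition {1, 2, 5}, {3, 4}.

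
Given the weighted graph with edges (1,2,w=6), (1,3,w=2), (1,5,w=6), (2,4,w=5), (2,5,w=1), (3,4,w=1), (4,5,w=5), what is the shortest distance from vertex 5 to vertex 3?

Step 1: Build adjacency list with weights:
  1: 2(w=6), 3(w=2), 5(w=6)
  2: 1(w=6), 4(w=5), 5(w=1)
  3: 1(w=2), 4(w=1)
  4: 2(w=5), 3(w=1), 5(w=5)
  5: 1(w=6), 2(w=1), 4(w=5)

Step 2: Apply Dijkstra's algorithm from vertex 5:
  Visit vertex 5 (distance=0)
    Update dist[1] = 6
    Update dist[2] = 1
    Update dist[4] = 5
  Visit vertex 2 (distance=1)
  Visit vertex 4 (distance=5)
    Update dist[3] = 6
  Visit vertex 1 (distance=6)
  Visit vertex 3 (distance=6)

Step 3: Shortest path: 5 -> 4 -> 3
Total weight: 5 + 1 = 6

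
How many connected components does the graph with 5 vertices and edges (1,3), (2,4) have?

Step 1: Build adjacency list from edges:
  1: 3
  2: 4
  3: 1
  4: 2
  5: (none)

Step 2: Run BFS/DFS from vertex 1:
  Visited: {1, 3}
  Reached 2 of 5 vertices

Step 3: Only 2 of 5 vertices reached. Graph is disconnected.
Connected components: {1, 3}, {2, 4}, {5}
Number of connected components: 3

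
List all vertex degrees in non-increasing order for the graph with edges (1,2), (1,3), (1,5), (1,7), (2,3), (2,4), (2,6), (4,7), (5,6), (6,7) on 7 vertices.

Step 1: Count edges incident to each vertex:
  deg(1) = 4 (neighbors: 2, 3, 5, 7)
  deg(2) = 4 (neighbors: 1, 3, 4, 6)
  deg(3) = 2 (neighbors: 1, 2)
  deg(4) = 2 (neighbors: 2, 7)
  deg(5) = 2 (neighbors: 1, 6)
  deg(6) = 3 (neighbors: 2, 5, 7)
  deg(7) = 3 (neighbors: 1, 4, 6)

Step 2: Sort degrees in non-increasing order:
  Degrees: [4, 4, 2, 2, 2, 3, 3] -> sorted: [4, 4, 3, 3, 2, 2, 2]

Degree sequence: [4, 4, 3, 3, 2, 2, 2]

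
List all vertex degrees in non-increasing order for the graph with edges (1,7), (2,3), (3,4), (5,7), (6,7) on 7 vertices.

Step 1: Count edges incident to each vertex:
  deg(1) = 1 (neighbors: 7)
  deg(2) = 1 (neighbors: 3)
  deg(3) = 2 (neighbors: 2, 4)
  deg(4) = 1 (neighbors: 3)
  deg(5) = 1 (neighbors: 7)
  deg(6) = 1 (neighbors: 7)
  deg(7) = 3 (neighbors: 1, 5, 6)

Step 2: Sort degrees in non-increasing order:
  Degrees: [1, 1, 2, 1, 1, 1, 3] -> sorted: [3, 2, 1, 1, 1, 1, 1]

Degree sequence: [3, 2, 1, 1, 1, 1, 1]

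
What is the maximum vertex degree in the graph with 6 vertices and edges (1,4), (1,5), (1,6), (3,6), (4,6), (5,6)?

Step 1: Count edges incident to each vertex:
  deg(1) = 3 (neighbors: 4, 5, 6)
  deg(2) = 0 (neighbors: none)
  deg(3) = 1 (neighbors: 6)
  deg(4) = 2 (neighbors: 1, 6)
  deg(5) = 2 (neighbors: 1, 6)
  deg(6) = 4 (neighbors: 1, 3, 4, 5)

Step 2: Find maximum:
  max(3, 0, 1, 2, 2, 4) = 4 (vertex 6)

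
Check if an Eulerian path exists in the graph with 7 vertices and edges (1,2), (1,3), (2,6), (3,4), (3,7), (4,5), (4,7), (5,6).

Step 1: Find the degree of each vertex:
  deg(1) = 2
  deg(2) = 2
  deg(3) = 3
  deg(4) = 3
  deg(5) = 2
  deg(6) = 2
  deg(7) = 2

Step 2: Count vertices with odd degree:
  Odd-degree vertices: 3, 4 (2 total)

Step 3: Apply Euler's theorem:
  - Eulerian circuit exists iff graph is connected and all vertices have even degree
  - Eulerian path exists iff graph is connected and has 0 or 2 odd-degree vertices

Graph is connected with exactly 2 odd-degree vertices (3, 4).
Eulerian path exists (starting and ending at the odd-degree vertices), but no Eulerian circuit.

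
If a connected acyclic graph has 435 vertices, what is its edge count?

A tree on n vertices always has exactly n - 1 edges.
For n = 435: edges = 435 - 1 = 434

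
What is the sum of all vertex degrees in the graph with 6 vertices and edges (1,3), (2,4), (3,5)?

Step 1: Count edges incident to each vertex:
  deg(1) = 1 (neighbors: 3)
  deg(2) = 1 (neighbors: 4)
  deg(3) = 2 (neighbors: 1, 5)
  deg(4) = 1 (neighbors: 2)
  deg(5) = 1 (neighbors: 3)
  deg(6) = 0 (neighbors: none)

Step 2: Sum all degrees:
  1 + 1 + 2 + 1 + 1 + 0 = 6

Verification: sum of degrees = 2 * |E| = 2 * 3 = 6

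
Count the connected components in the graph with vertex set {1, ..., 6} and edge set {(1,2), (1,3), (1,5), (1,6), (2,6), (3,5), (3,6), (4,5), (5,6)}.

Step 1: Build adjacency list from edges:
  1: 2, 3, 5, 6
  2: 1, 6
  3: 1, 5, 6
  4: 5
  5: 1, 3, 4, 6
  6: 1, 2, 3, 5

Step 2: Run BFS/DFS from vertex 1:
  Visited: {1, 2, 3, 5, 6, 4}
  Reached 6 of 6 vertices

Step 3: All 6 vertices reached from vertex 1, so the graph is connected.
Number of connected components: 1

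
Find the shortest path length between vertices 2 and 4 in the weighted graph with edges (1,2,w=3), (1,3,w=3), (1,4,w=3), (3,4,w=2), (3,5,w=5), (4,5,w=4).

Step 1: Build adjacency list with weights:
  1: 2(w=3), 3(w=3), 4(w=3)
  2: 1(w=3)
  3: 1(w=3), 4(w=2), 5(w=5)
  4: 1(w=3), 3(w=2), 5(w=4)
  5: 3(w=5), 4(w=4)

Step 2: Apply Dijkstra's algorithm from vertex 2:
  Visit vertex 2 (distance=0)
    Update dist[1] = 3
  Visit vertex 1 (distance=3)
    Update dist[3] = 6
    Update dist[4] = 6
  Visit vertex 3 (distance=6)
    Update dist[5] = 11
  Visit vertex 4 (distance=6)
    Update dist[5] = 10

Step 3: Shortest path: 2 -> 1 -> 4
Total weight: 3 + 3 = 6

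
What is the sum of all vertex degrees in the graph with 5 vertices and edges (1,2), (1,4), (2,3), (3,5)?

Step 1: Count edges incident to each vertex:
  deg(1) = 2 (neighbors: 2, 4)
  deg(2) = 2 (neighbors: 1, 3)
  deg(3) = 2 (neighbors: 2, 5)
  deg(4) = 1 (neighbors: 1)
  deg(5) = 1 (neighbors: 3)

Step 2: Sum all degrees:
  2 + 2 + 2 + 1 + 1 = 8

Verification: sum of degrees = 2 * |E| = 2 * 4 = 8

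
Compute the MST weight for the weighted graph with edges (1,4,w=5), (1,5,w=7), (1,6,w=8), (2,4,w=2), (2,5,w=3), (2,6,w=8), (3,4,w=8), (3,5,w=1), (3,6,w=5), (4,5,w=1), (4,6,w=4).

Apply Kruskal's algorithm (sort edges by weight, add if no cycle):

Sorted edges by weight:
  (3,5) w=1
  (4,5) w=1
  (2,4) w=2
  (2,5) w=3
  (4,6) w=4
  (1,4) w=5
  (3,6) w=5
  (1,5) w=7
  (1,6) w=8
  (2,6) w=8
  (3,4) w=8

Add edge (3,5) w=1 -- no cycle. Running total: 1
Add edge (4,5) w=1 -- no cycle. Running total: 2
Add edge (2,4) w=2 -- no cycle. Running total: 4
Skip edge (2,5) w=3 -- would create cycle
Add edge (4,6) w=4 -- no cycle. Running total: 8
Add edge (1,4) w=5 -- no cycle. Running total: 13

MST edges: (3,5,w=1), (4,5,w=1), (2,4,w=2), (4,6,w=4), (1,4,w=5)
Total MST weight: 1 + 1 + 2 + 4 + 5 = 13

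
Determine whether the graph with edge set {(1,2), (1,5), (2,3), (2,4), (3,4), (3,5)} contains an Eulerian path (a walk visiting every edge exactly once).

Step 1: Find the degree of each vertex:
  deg(1) = 2
  deg(2) = 3
  deg(3) = 3
  deg(4) = 2
  deg(5) = 2

Step 2: Count vertices with odd degree:
  Odd-degree vertices: 2, 3 (2 total)

Step 3: Apply Euler's theorem:
  - Eulerian circuit exists iff graph is connected and all vertices have even degree
  - Eulerian path exists iff graph is connected and has 0 or 2 odd-degree vertices

Graph is connected with exactly 2 odd-degree vertices (2, 3).
Eulerian path exists (starting and ending at the odd-degree vertices), but no Eulerian circuit.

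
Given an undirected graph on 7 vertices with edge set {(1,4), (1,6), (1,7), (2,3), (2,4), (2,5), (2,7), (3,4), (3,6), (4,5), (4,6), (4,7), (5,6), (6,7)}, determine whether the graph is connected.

Step 1: Build adjacency list from edges:
  1: 4, 6, 7
  2: 3, 4, 5, 7
  3: 2, 4, 6
  4: 1, 2, 3, 5, 6, 7
  5: 2, 4, 6
  6: 1, 3, 4, 5, 7
  7: 1, 2, 4, 6

Step 2: Run BFS/DFS from vertex 1:
  Visited: {1, 4, 6, 7, 2, 3, 5}
  Reached 7 of 7 vertices

Step 3: All 7 vertices reached from vertex 1, so the graph is connected.
Answer: Yes, the graph is connected.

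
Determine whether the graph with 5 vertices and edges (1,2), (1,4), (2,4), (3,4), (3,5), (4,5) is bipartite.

Step 1: Attempt 2-coloring using BFS:
  Start at vertex 1, assign color 0
  Color vertex 2 with color 1 (neighbor of 1)
  Color vertex 4 with color 1 (neighbor of 1)

Step 2: Conflict found! Vertices 2 and 4 are adjacent but have the same color.
This means the graph contains an odd cycle.

The graph is NOT bipartite.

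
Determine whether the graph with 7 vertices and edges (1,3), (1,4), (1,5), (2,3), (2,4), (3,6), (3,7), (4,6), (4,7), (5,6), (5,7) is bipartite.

Step 1: Attempt 2-coloring using BFS:
  Start at vertex 1, assign color 0
  Color vertex 3 with color 1 (neighbor of 1)
  Color vertex 4 with color 1 (neighbor of 1)
  Color vertex 5 with color 1 (neighbor of 1)
  Color vertex 2 with color 0 (neighbor of 3)
  Color vertex 6 with color 0 (neighbor of 3)
  Color vertex 7 with color 0 (neighbor of 3)

Step 2: 2-coloring succeeded. No conflicts found.
  Set A (color 0): {1, 2, 6, 7}
  Set B (color 1): {3, 4, 5}

The graph is bipartite with partition {1, 2, 6, 7}, {3, 4, 5}.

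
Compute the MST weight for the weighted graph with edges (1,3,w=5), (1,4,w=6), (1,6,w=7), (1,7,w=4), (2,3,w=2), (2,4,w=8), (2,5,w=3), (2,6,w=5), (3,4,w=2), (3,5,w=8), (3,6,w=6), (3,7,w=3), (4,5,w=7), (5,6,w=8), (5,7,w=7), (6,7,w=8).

Apply Kruskal's algorithm (sort edges by weight, add if no cycle):

Sorted edges by weight:
  (2,3) w=2
  (3,4) w=2
  (2,5) w=3
  (3,7) w=3
  (1,7) w=4
  (1,3) w=5
  (2,6) w=5
  (1,4) w=6
  (3,6) w=6
  (1,6) w=7
  (4,5) w=7
  (5,7) w=7
  (2,4) w=8
  (3,5) w=8
  (5,6) w=8
  (6,7) w=8

Add edge (2,3) w=2 -- no cycle. Running total: 2
Add edge (3,4) w=2 -- no cycle. Running total: 4
Add edge (2,5) w=3 -- no cycle. Running total: 7
Add edge (3,7) w=3 -- no cycle. Running total: 10
Add edge (1,7) w=4 -- no cycle. Running total: 14
Skip edge (1,3) w=5 -- would create cycle
Add edge (2,6) w=5 -- no cycle. Running total: 19

MST edges: (2,3,w=2), (3,4,w=2), (2,5,w=3), (3,7,w=3), (1,7,w=4), (2,6,w=5)
Total MST weight: 2 + 2 + 3 + 3 + 4 + 5 = 19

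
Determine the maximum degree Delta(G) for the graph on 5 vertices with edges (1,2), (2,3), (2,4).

Step 1: Count edges incident to each vertex:
  deg(1) = 1 (neighbors: 2)
  deg(2) = 3 (neighbors: 1, 3, 4)
  deg(3) = 1 (neighbors: 2)
  deg(4) = 1 (neighbors: 2)
  deg(5) = 0 (neighbors: none)

Step 2: Find maximum:
  max(1, 3, 1, 1, 0) = 3 (vertex 2)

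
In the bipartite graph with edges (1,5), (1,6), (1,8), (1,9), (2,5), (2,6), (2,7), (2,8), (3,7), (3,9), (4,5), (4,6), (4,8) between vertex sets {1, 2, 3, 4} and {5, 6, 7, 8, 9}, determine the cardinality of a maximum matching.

Step 1: List the neighbors of each left vertex:
  1: 5, 6, 8, 9
  2: 5, 6, 7, 8
  3: 7, 9
  4: 5, 6, 8

Step 2: Greedily match left vertices, then look for augmenting paths:
  Match 1 -- 5
  Match 2 -- 6
  Match 3 -- 7
  Match 4 -- 8
  No augmenting path remains.

Step 3: Verify this is maximum:
  Matching size 4 = min(|L|, |R|) = min(4, 5), which is an upper bound, so this matching is maximum.

Maximum matching: {(1,5), (2,6), (3,7), (4,8)}
Size: 4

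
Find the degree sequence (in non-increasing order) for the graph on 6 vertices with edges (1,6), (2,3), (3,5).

Step 1: Count edges incident to each vertex:
  deg(1) = 1 (neighbors: 6)
  deg(2) = 1 (neighbors: 3)
  deg(3) = 2 (neighbors: 2, 5)
  deg(4) = 0 (neighbors: none)
  deg(5) = 1 (neighbors: 3)
  deg(6) = 1 (neighbors: 1)

Step 2: Sort degrees in non-increasing order:
  Degrees: [1, 1, 2, 0, 1, 1] -> sorted: [2, 1, 1, 1, 1, 0]

Degree sequence: [2, 1, 1, 1, 1, 0]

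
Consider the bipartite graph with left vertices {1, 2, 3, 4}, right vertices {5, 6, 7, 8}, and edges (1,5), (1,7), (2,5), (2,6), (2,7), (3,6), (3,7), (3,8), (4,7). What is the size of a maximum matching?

Step 1: List the neighbors of each left vertex:
  1: 5, 7
  2: 5, 6, 7
  3: 6, 7, 8
  4: 7

Step 2: Greedily match left vertices, then look for augmenting paths:
  Match 1 -- 5
  Match 2 -- 6
  Match 3 -- 8
  Match 4 -- 7
  No augmenting path remains.

Step 3: Verify this is maximum:
  Matching size 4 = min(|L|, |R|) = min(4, 4), which is an upper bound, so this matching is maximum.

Maximum matching: {(1,5), (2,6), (3,8), (4,7)}
Size: 4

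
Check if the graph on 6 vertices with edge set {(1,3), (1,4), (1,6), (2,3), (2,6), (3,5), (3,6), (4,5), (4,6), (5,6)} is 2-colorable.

Step 1: Attempt 2-coloring using BFS:
  Start at vertex 1, assign color 0
  Color vertex 3 with color 1 (neighbor of 1)
  Color vertex 4 with color 1 (neighbor of 1)
  Color vertex 6 with color 1 (neighbor of 1)
  Color vertex 2 with color 0 (neighbor of 3)
  Color vertex 5 with color 0 (neighbor of 3)

Step 2: Conflict found! Vertices 3 and 6 are adjacent but have the same color.
This means the graph contains an odd cycle.

The graph is NOT bipartite.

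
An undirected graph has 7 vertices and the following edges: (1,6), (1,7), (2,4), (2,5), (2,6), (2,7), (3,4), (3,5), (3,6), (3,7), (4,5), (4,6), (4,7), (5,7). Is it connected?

Step 1: Build adjacency list from edges:
  1: 6, 7
  2: 4, 5, 6, 7
  3: 4, 5, 6, 7
  4: 2, 3, 5, 6, 7
  5: 2, 3, 4, 7
  6: 1, 2, 3, 4
  7: 1, 2, 3, 4, 5

Step 2: Run BFS/DFS from vertex 1:
  Visited: {1, 6, 7, 2, 3, 4, 5}
  Reached 7 of 7 vertices

Step 3: All 7 vertices reached from vertex 1, so the graph is connected.
Answer: Yes, the graph is connected.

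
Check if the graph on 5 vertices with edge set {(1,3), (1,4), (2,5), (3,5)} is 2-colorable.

Step 1: Attempt 2-coloring using BFS:
  Start at vertex 1, assign color 0
  Color vertex 3 with color 1 (neighbor of 1)
  Color vertex 4 with color 1 (neighbor of 1)
  Color vertex 5 with color 0 (neighbor of 3)
  Color vertex 2 with color 1 (neighbor of 5)

Step 2: 2-coloring succeeded. No conflicts found.
  Set A (color 0): {1, 5}
  Set B (color 1): {2, 3, 4}

The graph is bipartite with partition {1, 5}, {2, 3, 4}.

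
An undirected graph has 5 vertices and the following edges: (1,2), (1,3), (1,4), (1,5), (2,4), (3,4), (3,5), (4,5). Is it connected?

Step 1: Build adjacency list from edges:
  1: 2, 3, 4, 5
  2: 1, 4
  3: 1, 4, 5
  4: 1, 2, 3, 5
  5: 1, 3, 4

Step 2: Run BFS/DFS from vertex 1:
  Visited: {1, 2, 3, 4, 5}
  Reached 5 of 5 vertices

Step 3: All 5 vertices reached from vertex 1, so the graph is connected.
Answer: Yes, the graph is connected.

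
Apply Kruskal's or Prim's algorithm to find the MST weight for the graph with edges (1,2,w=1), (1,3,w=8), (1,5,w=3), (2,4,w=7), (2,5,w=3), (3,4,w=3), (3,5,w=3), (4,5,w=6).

Apply Kruskal's algorithm (sort edges by weight, add if no cycle):

Sorted edges by weight:
  (1,2) w=1
  (1,5) w=3
  (2,5) w=3
  (3,4) w=3
  (3,5) w=3
  (4,5) w=6
  (2,4) w=7
  (1,3) w=8

Add edge (1,2) w=1 -- no cycle. Running total: 1
Add edge (1,5) w=3 -- no cycle. Running total: 4
Skip edge (2,5) w=3 -- would create cycle
Add edge (3,4) w=3 -- no cycle. Running total: 7
Add edge (3,5) w=3 -- no cycle. Running total: 10

MST edges: (1,2,w=1), (1,5,w=3), (3,4,w=3), (3,5,w=3)
Total MST weight: 1 + 3 + 3 + 3 = 10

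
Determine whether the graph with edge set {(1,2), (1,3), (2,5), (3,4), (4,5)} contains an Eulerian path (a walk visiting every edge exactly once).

Step 1: Find the degree of each vertex:
  deg(1) = 2
  deg(2) = 2
  deg(3) = 2
  deg(4) = 2
  deg(5) = 2

Step 2: Count vertices with odd degree:
  All vertices have even degree (0 odd-degree vertices)

Step 3: Apply Euler's theorem:
  - Eulerian circuit exists iff graph is connected and all vertices have even degree
  - Eulerian path exists iff graph is connected and has 0 or 2 odd-degree vertices

Graph is connected with 0 odd-degree vertices.
Both Eulerian circuit and Eulerian path exist.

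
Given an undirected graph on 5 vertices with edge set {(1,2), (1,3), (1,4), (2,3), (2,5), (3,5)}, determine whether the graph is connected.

Step 1: Build adjacency list from edges:
  1: 2, 3, 4
  2: 1, 3, 5
  3: 1, 2, 5
  4: 1
  5: 2, 3

Step 2: Run BFS/DFS from vertex 1:
  Visited: {1, 2, 3, 4, 5}
  Reached 5 of 5 vertices

Step 3: All 5 vertices reached from vertex 1, so the graph is connected.
Answer: Yes, the graph is connected.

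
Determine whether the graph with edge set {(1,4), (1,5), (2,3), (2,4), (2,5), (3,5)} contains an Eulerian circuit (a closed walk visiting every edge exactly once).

Step 1: Find the degree of each vertex:
  deg(1) = 2
  deg(2) = 3
  deg(3) = 2
  deg(4) = 2
  deg(5) = 3

Step 2: Count vertices with odd degree:
  Odd-degree vertices: 2, 5 (2 total)

Step 3: Apply Euler's theorem:
  - Eulerian circuit exists iff graph is connected and all vertices have even degree
  - Eulerian path exists iff graph is connected and has 0 or 2 odd-degree vertices

Graph is connected with exactly 2 odd-degree vertices (2, 5).
Eulerian path exists (starting and ending at the odd-degree vertices), but no Eulerian circuit.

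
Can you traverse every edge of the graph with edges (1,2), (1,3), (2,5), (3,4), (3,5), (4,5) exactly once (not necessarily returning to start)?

Step 1: Find the degree of each vertex:
  deg(1) = 2
  deg(2) = 2
  deg(3) = 3
  deg(4) = 2
  deg(5) = 3

Step 2: Count vertices with odd degree:
  Odd-degree vertices: 3, 5 (2 total)

Step 3: Apply Euler's theorem:
  - Eulerian circuit exists iff graph is connected and all vertices have even degree
  - Eulerian path exists iff graph is connected and has 0 or 2 odd-degree vertices

Graph is connected with exactly 2 odd-degree vertices (3, 5).
Eulerian path exists (starting and ending at the odd-degree vertices), but no Eulerian circuit.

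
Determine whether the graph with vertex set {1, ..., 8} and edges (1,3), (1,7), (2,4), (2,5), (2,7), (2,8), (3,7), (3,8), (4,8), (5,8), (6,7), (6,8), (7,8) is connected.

Step 1: Build adjacency list from edges:
  1: 3, 7
  2: 4, 5, 7, 8
  3: 1, 7, 8
  4: 2, 8
  5: 2, 8
  6: 7, 8
  7: 1, 2, 3, 6, 8
  8: 2, 3, 4, 5, 6, 7

Step 2: Run BFS/DFS from vertex 1:
  Visited: {1, 3, 7, 8, 2, 6, 4, 5}
  Reached 8 of 8 vertices

Step 3: All 8 vertices reached from vertex 1, so the graph is connected.
Answer: Yes, the graph is connected.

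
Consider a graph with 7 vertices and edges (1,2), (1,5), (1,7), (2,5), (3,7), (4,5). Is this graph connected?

Step 1: Build adjacency list from edges:
  1: 2, 5, 7
  2: 1, 5
  3: 7
  4: 5
  5: 1, 2, 4
  6: (none)
  7: 1, 3

Step 2: Run BFS/DFS from vertex 1:
  Visited: {1, 2, 5, 7, 4, 3}
  Reached 6 of 7 vertices

Step 3: Only 6 of 7 vertices reached. Graph is disconnected.
Connected components: {1, 2, 3, 4, 5, 7}, {6}
Answer: No, the graph is not connected (2 components).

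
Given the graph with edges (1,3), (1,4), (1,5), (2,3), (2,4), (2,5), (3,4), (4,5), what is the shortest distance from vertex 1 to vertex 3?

Step 1: Build adjacency list:
  1: 3, 4, 5
  2: 3, 4, 5
  3: 1, 2, 4
  4: 1, 2, 3, 5
  5: 1, 2, 4

Step 2: BFS from vertex 1 to find shortest path to 3:
  vertex 3 reached at distance 1

Step 3: Shortest path: 1 -> 3
Path length: 1 edge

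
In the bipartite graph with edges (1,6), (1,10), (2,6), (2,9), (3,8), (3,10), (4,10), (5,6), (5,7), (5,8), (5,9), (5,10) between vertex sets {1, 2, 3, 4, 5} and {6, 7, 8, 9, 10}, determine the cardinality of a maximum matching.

Step 1: List the neighbors of each left vertex:
  1: 6, 10
  2: 6, 9
  3: 8, 10
  4: 10
  5: 6, 7, 8, 9, 10

Step 2: Greedily match left vertices, then look for augmenting paths:
  Match 1 -- 6
  Match 2 -- 9
  Match 3 -- 8
  Match 4 -- 10
  Match 5 -- 7
  No augmenting path remains.

Step 3: Verify this is maximum:
  Matching size 5 = min(|L|, |R|) = min(5, 5), which is an upper bound, so this matching is maximum.

Maximum matching: {(1,6), (2,9), (3,8), (4,10), (5,7)}
Size: 5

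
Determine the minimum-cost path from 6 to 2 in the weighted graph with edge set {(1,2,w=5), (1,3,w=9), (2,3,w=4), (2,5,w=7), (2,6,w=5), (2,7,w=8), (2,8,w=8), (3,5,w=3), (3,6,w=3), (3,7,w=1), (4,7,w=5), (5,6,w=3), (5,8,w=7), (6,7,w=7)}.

Step 1: Build adjacency list with weights:
  1: 2(w=5), 3(w=9)
  2: 1(w=5), 3(w=4), 5(w=7), 6(w=5), 7(w=8), 8(w=8)
  3: 1(w=9), 2(w=4), 5(w=3), 6(w=3), 7(w=1)
  4: 7(w=5)
  5: 2(w=7), 3(w=3), 6(w=3), 8(w=7)
  6: 2(w=5), 3(w=3), 5(w=3), 7(w=7)
  7: 2(w=8), 3(w=1), 4(w=5), 6(w=7)
  8: 2(w=8), 5(w=7)

Step 2: Apply Dijkstra's algorithm from vertex 6:
  Visit vertex 6 (distance=0)
    Update dist[2] = 5
    Update dist[3] = 3
    Update dist[5] = 3
    Update dist[7] = 7
  Visit vertex 3 (distance=3)
    Update dist[1] = 12
    Update dist[7] = 4
  Visit vertex 5 (distance=3)
    Update dist[8] = 10
  Visit vertex 7 (distance=4)
    Update dist[4] = 9
  Visit vertex 2 (distance=5)
    Update dist[1] = 10

Step 3: Shortest path: 6 -> 2
Total weight: 5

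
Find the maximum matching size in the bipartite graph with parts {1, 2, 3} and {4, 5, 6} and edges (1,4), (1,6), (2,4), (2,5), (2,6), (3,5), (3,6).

Step 1: List the neighbors of each left vertex:
  1: 4, 6
  2: 4, 5, 6
  3: 5, 6

Step 2: Greedily match left vertices, then look for augmenting paths:
  Match 1 -- 4
  Match 2 -- 5
  Match 3 -- 6
  No augmenting path remains.

Step 3: Verify this is maximum:
  Matching size 3 = min(|L|, |R|) = min(3, 3), which is an upper bound, so this matching is maximum.

Maximum matching: {(1,4), (2,5), (3,6)}
Size: 3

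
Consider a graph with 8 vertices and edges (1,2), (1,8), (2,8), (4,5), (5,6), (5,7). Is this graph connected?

Step 1: Build adjacency list from edges:
  1: 2, 8
  2: 1, 8
  3: (none)
  4: 5
  5: 4, 6, 7
  6: 5
  7: 5
  8: 1, 2

Step 2: Run BFS/DFS from vertex 1:
  Visited: {1, 2, 8}
  Reached 3 of 8 vertices

Step 3: Only 3 of 8 vertices reached. Graph is disconnected.
Connected components: {1, 2, 8}, {3}, {4, 5, 6, 7}
Answer: No, the graph is not connected (3 components).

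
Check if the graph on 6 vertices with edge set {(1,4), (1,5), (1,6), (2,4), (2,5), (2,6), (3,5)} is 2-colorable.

Step 1: Attempt 2-coloring using BFS:
  Start at vertex 1, assign color 0
  Color vertex 4 with color 1 (neighbor of 1)
  Color vertex 5 with color 1 (neighbor of 1)
  Color vertex 6 with color 1 (neighbor of 1)
  Color vertex 2 with color 0 (neighbor of 4)
  Color vertex 3 with color 0 (neighbor of 5)

Step 2: 2-coloring succeeded. No conflicts found.
  Set A (color 0): {1, 2, 3}
  Set B (color 1): {4, 5, 6}

The graph is bipartite with partition {1, 2, 3}, {4, 5, 6}.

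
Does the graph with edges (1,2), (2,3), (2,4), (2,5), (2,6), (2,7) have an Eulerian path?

Step 1: Find the degree of each vertex:
  deg(1) = 1
  deg(2) = 6
  deg(3) = 1
  deg(4) = 1
  deg(5) = 1
  deg(6) = 1
  deg(7) = 1

Step 2: Count vertices with odd degree:
  Odd-degree vertices: 1, 3, 4, 5, 6, 7 (6 total)

Step 3: Apply Euler's theorem:
  - Eulerian circuit exists iff graph is connected and all vertices have even degree
  - Eulerian path exists iff graph is connected and has 0 or 2 odd-degree vertices

Graph has 6 odd-degree vertices (need 0 or 2).
Neither Eulerian path nor Eulerian circuit exists.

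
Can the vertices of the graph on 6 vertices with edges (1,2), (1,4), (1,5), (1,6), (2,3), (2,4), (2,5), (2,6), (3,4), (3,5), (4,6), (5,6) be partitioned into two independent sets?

Step 1: Attempt 2-coloring using BFS:
  Start at vertex 1, assign color 0
  Color vertex 2 with color 1 (neighbor of 1)
  Color vertex 4 with color 1 (neighbor of 1)
  Color vertex 5 with color 1 (neighbor of 1)
  Color vertex 6 with color 1 (neighbor of 1)
  Color vertex 3 with color 0 (neighbor of 2)

Step 2: Conflict found! Vertices 2 and 4 are adjacent but have the same color.
This means the graph contains an odd cycle.

The graph is NOT bipartite.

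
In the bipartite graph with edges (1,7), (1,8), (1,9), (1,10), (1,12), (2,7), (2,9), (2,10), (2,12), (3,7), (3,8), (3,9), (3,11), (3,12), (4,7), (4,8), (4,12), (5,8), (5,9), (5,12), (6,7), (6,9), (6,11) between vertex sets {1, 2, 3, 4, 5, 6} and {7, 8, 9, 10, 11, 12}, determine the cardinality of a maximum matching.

Step 1: List the neighbors of each left vertex:
  1: 7, 8, 9, 10, 12
  2: 7, 9, 10, 12
  3: 7, 8, 9, 11, 12
  4: 7, 8, 12
  5: 8, 9, 12
  6: 7, 9, 11

Step 2: Greedily match left vertices, then look for augmenting paths:
  Match 1 -- 7
  Match 2 -- 10
  Match 3 -- 8
  Match 4 -- 12
  Match 5 -- 9
  Match 6 -- 11
  No augmenting path remains.

Step 3: Verify this is maximum:
  Matching size 6 = min(|L|, |R|) = min(6, 6), which is an upper bound, so this matching is maximum.

Maximum matching: {(1,7), (2,10), (3,8), (4,12), (5,9), (6,11)}
Size: 6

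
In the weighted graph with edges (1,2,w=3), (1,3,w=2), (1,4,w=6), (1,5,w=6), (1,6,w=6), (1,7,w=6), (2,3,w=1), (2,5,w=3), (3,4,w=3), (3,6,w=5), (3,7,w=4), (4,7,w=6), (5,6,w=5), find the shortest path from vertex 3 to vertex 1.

Step 1: Build adjacency list with weights:
  1: 2(w=3), 3(w=2), 4(w=6), 5(w=6), 6(w=6), 7(w=6)
  2: 1(w=3), 3(w=1), 5(w=3)
  3: 1(w=2), 2(w=1), 4(w=3), 6(w=5), 7(w=4)
  4: 1(w=6), 3(w=3), 7(w=6)
  5: 1(w=6), 2(w=3), 6(w=5)
  6: 1(w=6), 3(w=5), 5(w=5)
  7: 1(w=6), 3(w=4), 4(w=6)

Step 2: Apply Dijkstra's algorithm from vertex 3:
  Visit vertex 3 (distance=0)
    Update dist[1] = 2
    Update dist[2] = 1
    Update dist[4] = 3
    Update dist[6] = 5
    Update dist[7] = 4
  Visit vertex 2 (distance=1)
    Update dist[5] = 4
  Visit vertex 1 (distance=2)

Step 3: Shortest path: 3 -> 1
Total weight: 2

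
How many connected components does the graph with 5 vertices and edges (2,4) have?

Step 1: Build adjacency list from edges:
  1: (none)
  2: 4
  3: (none)
  4: 2
  5: (none)

Step 2: Run BFS/DFS from vertex 1:
  Visited: {1}
  Reached 1 of 5 vertices

Step 3: Only 1 of 5 vertices reached. Graph is disconnected.
Connected components: {1}, {2, 4}, {3}, {5}
Number of connected components: 4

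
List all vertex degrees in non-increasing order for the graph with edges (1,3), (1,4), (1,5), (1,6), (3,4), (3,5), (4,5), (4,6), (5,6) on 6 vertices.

Step 1: Count edges incident to each vertex:
  deg(1) = 4 (neighbors: 3, 4, 5, 6)
  deg(2) = 0 (neighbors: none)
  deg(3) = 3 (neighbors: 1, 4, 5)
  deg(4) = 4 (neighbors: 1, 3, 5, 6)
  deg(5) = 4 (neighbors: 1, 3, 4, 6)
  deg(6) = 3 (neighbors: 1, 4, 5)

Step 2: Sort degrees in non-increasing order:
  Degrees: [4, 0, 3, 4, 4, 3] -> sorted: [4, 4, 4, 3, 3, 0]

Degree sequence: [4, 4, 4, 3, 3, 0]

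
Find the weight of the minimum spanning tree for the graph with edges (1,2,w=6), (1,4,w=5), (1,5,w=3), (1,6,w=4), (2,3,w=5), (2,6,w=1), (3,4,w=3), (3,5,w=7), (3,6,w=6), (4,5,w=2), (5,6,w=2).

Apply Kruskal's algorithm (sort edges by weight, add if no cycle):

Sorted edges by weight:
  (2,6) w=1
  (4,5) w=2
  (5,6) w=2
  (1,5) w=3
  (3,4) w=3
  (1,6) w=4
  (1,4) w=5
  (2,3) w=5
  (1,2) w=6
  (3,6) w=6
  (3,5) w=7

Add edge (2,6) w=1 -- no cycle. Running total: 1
Add edge (4,5) w=2 -- no cycle. Running total: 3
Add edge (5,6) w=2 -- no cycle. Running total: 5
Add edge (1,5) w=3 -- no cycle. Running total: 8
Add edge (3,4) w=3 -- no cycle. Running total: 11

MST edges: (2,6,w=1), (4,5,w=2), (5,6,w=2), (1,5,w=3), (3,4,w=3)
Total MST weight: 1 + 2 + 2 + 3 + 3 = 11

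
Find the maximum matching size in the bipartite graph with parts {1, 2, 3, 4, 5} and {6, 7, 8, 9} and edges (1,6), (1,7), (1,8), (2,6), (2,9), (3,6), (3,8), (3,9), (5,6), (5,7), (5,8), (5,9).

Step 1: List the neighbors of each left vertex:
  1: 6, 7, 8
  2: 6, 9
  3: 6, 8, 9
  4: (none)
  5: 6, 7, 8, 9

Step 2: Greedily match left vertices, then look for augmenting paths:
  Match 1 -- 6
  Match 2 -- 9
  Match 3 -- 8
  Match 5 -- 7
  No augmenting path remains.

Step 3: Verify this is maximum:
  Matching size 4 = min(|L|, |R|) = min(5, 4), which is an upper bound, so this matching is maximum.

Maximum matching: {(1,6), (2,9), (3,8), (5,7)}
Size: 4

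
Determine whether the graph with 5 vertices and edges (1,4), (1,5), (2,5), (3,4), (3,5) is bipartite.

Step 1: Attempt 2-coloring using BFS:
  Start at vertex 1, assign color 0
  Color vertex 4 with color 1 (neighbor of 1)
  Color vertex 5 with color 1 (neighbor of 1)
  Color vertex 3 with color 0 (neighbor of 4)
  Color vertex 2 with color 0 (neighbor of 5)

Step 2: 2-coloring succeeded. No conflicts found.
  Set A (color 0): {1, 2, 3}
  Set B (color 1): {4, 5}

The graph is bipartite with partition {1, 2, 3}, {4, 5}.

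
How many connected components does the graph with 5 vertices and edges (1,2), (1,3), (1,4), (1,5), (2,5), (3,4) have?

Step 1: Build adjacency list from edges:
  1: 2, 3, 4, 5
  2: 1, 5
  3: 1, 4
  4: 1, 3
  5: 1, 2

Step 2: Run BFS/DFS from vertex 1:
  Visited: {1, 2, 3, 4, 5}
  Reached 5 of 5 vertices

Step 3: All 5 vertices reached from vertex 1, so the graph is connected.
Number of connected components: 1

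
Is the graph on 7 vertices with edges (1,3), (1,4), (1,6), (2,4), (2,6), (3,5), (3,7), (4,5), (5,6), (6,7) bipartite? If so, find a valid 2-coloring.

Step 1: Attempt 2-coloring using BFS:
  Start at vertex 1, assign color 0
  Color vertex 3 with color 1 (neighbor of 1)
  Color vertex 4 with color 1 (neighbor of 1)
  Color vertex 6 with color 1 (neighbor of 1)
  Color vertex 5 with color 0 (neighbor of 3)
  Color vertex 7 with color 0 (neighbor of 3)
  Color vertex 2 with color 0 (neighbor of 4)

Step 2: 2-coloring succeeded. No conflicts found.
  Set A (color 0): {1, 2, 5, 7}
  Set B (color 1): {3, 4, 6}

The graph is bipartite with partition {1, 2, 5, 7}, {3, 4, 6}.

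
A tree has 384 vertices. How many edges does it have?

A tree on n vertices always has exactly n - 1 edges.
For n = 384: edges = 384 - 1 = 383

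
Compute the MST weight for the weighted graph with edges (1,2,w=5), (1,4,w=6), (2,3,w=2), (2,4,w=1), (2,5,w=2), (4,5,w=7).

Apply Kruskal's algorithm (sort edges by weight, add if no cycle):

Sorted edges by weight:
  (2,4) w=1
  (2,3) w=2
  (2,5) w=2
  (1,2) w=5
  (1,4) w=6
  (4,5) w=7

Add edge (2,4) w=1 -- no cycle. Running total: 1
Add edge (2,3) w=2 -- no cycle. Running total: 3
Add edge (2,5) w=2 -- no cycle. Running total: 5
Add edge (1,2) w=5 -- no cycle. Running total: 10

MST edges: (2,4,w=1), (2,3,w=2), (2,5,w=2), (1,2,w=5)
Total MST weight: 1 + 2 + 2 + 5 = 10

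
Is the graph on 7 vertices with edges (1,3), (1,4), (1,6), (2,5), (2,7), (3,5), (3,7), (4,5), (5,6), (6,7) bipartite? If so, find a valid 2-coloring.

Step 1: Attempt 2-coloring using BFS:
  Start at vertex 1, assign color 0
  Color vertex 3 with color 1 (neighbor of 1)
  Color vertex 4 with color 1 (neighbor of 1)
  Color vertex 6 with color 1 (neighbor of 1)
  Color vertex 5 with color 0 (neighbor of 3)
  Color vertex 7 with color 0 (neighbor of 3)
  Color vertex 2 with color 1 (neighbor of 5)

Step 2: 2-coloring succeeded. No conflicts found.
  Set A (color 0): {1, 5, 7}
  Set B (color 1): {2, 3, 4, 6}

The graph is bipartite with partition {1, 5, 7}, {2, 3, 4, 6}.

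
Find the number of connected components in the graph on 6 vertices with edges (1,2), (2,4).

Step 1: Build adjacency list from edges:
  1: 2
  2: 1, 4
  3: (none)
  4: 2
  5: (none)
  6: (none)

Step 2: Run BFS/DFS from vertex 1:
  Visited: {1, 2, 4}
  Reached 3 of 6 vertices

Step 3: Only 3 of 6 vertices reached. Graph is disconnected.
Connected components: {1, 2, 4}, {3}, {5}, {6}
Number of connected components: 4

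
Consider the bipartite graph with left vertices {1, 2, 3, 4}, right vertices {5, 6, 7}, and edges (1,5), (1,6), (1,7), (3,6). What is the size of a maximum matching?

Step 1: List the neighbors of each left vertex:
  1: 5, 6, 7
  2: (none)
  3: 6
  4: (none)

Step 2: Greedily match left vertices, then look for augmenting paths:
  Match 1 -- 5
  Match 3 -- 6
  No augmenting path remains.

Step 3: Verify this is maximum:
  Matching has size 2. The vertex set {1, 3} covers every edge and has size 2; any matching has at most one edge per cover vertex, so 2 is maximum (König's theorem).

Maximum matching: {(1,5), (3,6)}
Size: 2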